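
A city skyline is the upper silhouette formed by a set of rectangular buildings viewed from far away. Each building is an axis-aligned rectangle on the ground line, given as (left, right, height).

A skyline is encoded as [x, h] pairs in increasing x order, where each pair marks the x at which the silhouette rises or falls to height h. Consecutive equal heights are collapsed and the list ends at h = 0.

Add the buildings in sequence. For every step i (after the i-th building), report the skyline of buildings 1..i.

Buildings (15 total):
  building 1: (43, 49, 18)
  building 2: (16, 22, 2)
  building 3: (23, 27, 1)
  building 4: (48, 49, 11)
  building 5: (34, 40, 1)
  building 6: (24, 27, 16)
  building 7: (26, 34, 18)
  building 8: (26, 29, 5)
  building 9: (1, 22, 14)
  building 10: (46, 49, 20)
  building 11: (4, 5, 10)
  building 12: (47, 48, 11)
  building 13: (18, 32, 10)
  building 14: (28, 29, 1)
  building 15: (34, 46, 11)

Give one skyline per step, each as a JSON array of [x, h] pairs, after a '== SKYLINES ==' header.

== SKYLINES ==
[[43,18],[49,0]]
[[16,2],[22,0],[43,18],[49,0]]
[[16,2],[22,0],[23,1],[27,0],[43,18],[49,0]]
[[16,2],[22,0],[23,1],[27,0],[43,18],[49,0]]
[[16,2],[22,0],[23,1],[27,0],[34,1],[40,0],[43,18],[49,0]]
[[16,2],[22,0],[23,1],[24,16],[27,0],[34,1],[40,0],[43,18],[49,0]]
[[16,2],[22,0],[23,1],[24,16],[26,18],[34,1],[40,0],[43,18],[49,0]]
[[16,2],[22,0],[23,1],[24,16],[26,18],[34,1],[40,0],[43,18],[49,0]]
[[1,14],[22,0],[23,1],[24,16],[26,18],[34,1],[40,0],[43,18],[49,0]]
[[1,14],[22,0],[23,1],[24,16],[26,18],[34,1],[40,0],[43,18],[46,20],[49,0]]
[[1,14],[22,0],[23,1],[24,16],[26,18],[34,1],[40,0],[43,18],[46,20],[49,0]]
[[1,14],[22,0],[23,1],[24,16],[26,18],[34,1],[40,0],[43,18],[46,20],[49,0]]
[[1,14],[22,10],[24,16],[26,18],[34,1],[40,0],[43,18],[46,20],[49,0]]
[[1,14],[22,10],[24,16],[26,18],[34,1],[40,0],[43,18],[46,20],[49,0]]
[[1,14],[22,10],[24,16],[26,18],[34,11],[43,18],[46,20],[49,0]]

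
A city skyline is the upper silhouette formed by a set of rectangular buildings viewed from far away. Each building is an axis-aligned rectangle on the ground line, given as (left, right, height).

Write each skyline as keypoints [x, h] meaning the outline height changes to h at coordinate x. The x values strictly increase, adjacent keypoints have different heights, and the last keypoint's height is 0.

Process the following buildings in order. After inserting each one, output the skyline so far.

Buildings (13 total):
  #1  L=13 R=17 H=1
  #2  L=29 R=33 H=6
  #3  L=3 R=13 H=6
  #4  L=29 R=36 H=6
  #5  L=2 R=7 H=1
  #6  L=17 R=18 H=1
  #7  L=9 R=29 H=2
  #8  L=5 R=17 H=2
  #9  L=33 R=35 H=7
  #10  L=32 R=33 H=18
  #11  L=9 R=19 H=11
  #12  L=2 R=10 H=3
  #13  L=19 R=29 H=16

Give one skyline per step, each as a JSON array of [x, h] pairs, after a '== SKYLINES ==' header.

== SKYLINES ==
[[13,1],[17,0]]
[[13,1],[17,0],[29,6],[33,0]]
[[3,6],[13,1],[17,0],[29,6],[33,0]]
[[3,6],[13,1],[17,0],[29,6],[36,0]]
[[2,1],[3,6],[13,1],[17,0],[29,6],[36,0]]
[[2,1],[3,6],[13,1],[18,0],[29,6],[36,0]]
[[2,1],[3,6],[13,2],[29,6],[36,0]]
[[2,1],[3,6],[13,2],[29,6],[36,0]]
[[2,1],[3,6],[13,2],[29,6],[33,7],[35,6],[36,0]]
[[2,1],[3,6],[13,2],[29,6],[32,18],[33,7],[35,6],[36,0]]
[[2,1],[3,6],[9,11],[19,2],[29,6],[32,18],[33,7],[35,6],[36,0]]
[[2,3],[3,6],[9,11],[19,2],[29,6],[32,18],[33,7],[35,6],[36,0]]
[[2,3],[3,6],[9,11],[19,16],[29,6],[32,18],[33,7],[35,6],[36,0]]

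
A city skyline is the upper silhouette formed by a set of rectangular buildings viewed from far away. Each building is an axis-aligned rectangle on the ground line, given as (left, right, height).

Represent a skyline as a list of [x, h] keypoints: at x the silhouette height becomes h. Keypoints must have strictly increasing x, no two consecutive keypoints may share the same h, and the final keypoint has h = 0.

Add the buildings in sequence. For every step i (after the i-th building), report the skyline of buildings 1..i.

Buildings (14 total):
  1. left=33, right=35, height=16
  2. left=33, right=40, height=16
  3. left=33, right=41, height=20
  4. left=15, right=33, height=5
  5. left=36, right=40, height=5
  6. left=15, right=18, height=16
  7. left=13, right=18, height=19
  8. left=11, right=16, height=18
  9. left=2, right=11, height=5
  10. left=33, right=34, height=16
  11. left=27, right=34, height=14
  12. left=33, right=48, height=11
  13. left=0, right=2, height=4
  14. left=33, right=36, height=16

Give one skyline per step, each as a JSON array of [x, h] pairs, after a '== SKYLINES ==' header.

== SKYLINES ==
[[33,16],[35,0]]
[[33,16],[40,0]]
[[33,20],[41,0]]
[[15,5],[33,20],[41,0]]
[[15,5],[33,20],[41,0]]
[[15,16],[18,5],[33,20],[41,0]]
[[13,19],[18,5],[33,20],[41,0]]
[[11,18],[13,19],[18,5],[33,20],[41,0]]
[[2,5],[11,18],[13,19],[18,5],[33,20],[41,0]]
[[2,5],[11,18],[13,19],[18,5],[33,20],[41,0]]
[[2,5],[11,18],[13,19],[18,5],[27,14],[33,20],[41,0]]
[[2,5],[11,18],[13,19],[18,5],[27,14],[33,20],[41,11],[48,0]]
[[0,4],[2,5],[11,18],[13,19],[18,5],[27,14],[33,20],[41,11],[48,0]]
[[0,4],[2,5],[11,18],[13,19],[18,5],[27,14],[33,20],[41,11],[48,0]]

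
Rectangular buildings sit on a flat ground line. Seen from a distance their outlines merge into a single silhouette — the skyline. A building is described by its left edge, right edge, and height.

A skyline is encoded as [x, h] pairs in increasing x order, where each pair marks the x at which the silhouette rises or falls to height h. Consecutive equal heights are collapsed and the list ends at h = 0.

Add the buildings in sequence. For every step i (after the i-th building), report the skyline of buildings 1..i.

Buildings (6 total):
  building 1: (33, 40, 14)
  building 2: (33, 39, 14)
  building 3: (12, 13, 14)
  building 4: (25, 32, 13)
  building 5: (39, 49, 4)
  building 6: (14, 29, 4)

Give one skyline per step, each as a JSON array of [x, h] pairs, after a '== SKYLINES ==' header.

== SKYLINES ==
[[33,14],[40,0]]
[[33,14],[40,0]]
[[12,14],[13,0],[33,14],[40,0]]
[[12,14],[13,0],[25,13],[32,0],[33,14],[40,0]]
[[12,14],[13,0],[25,13],[32,0],[33,14],[40,4],[49,0]]
[[12,14],[13,0],[14,4],[25,13],[32,0],[33,14],[40,4],[49,0]]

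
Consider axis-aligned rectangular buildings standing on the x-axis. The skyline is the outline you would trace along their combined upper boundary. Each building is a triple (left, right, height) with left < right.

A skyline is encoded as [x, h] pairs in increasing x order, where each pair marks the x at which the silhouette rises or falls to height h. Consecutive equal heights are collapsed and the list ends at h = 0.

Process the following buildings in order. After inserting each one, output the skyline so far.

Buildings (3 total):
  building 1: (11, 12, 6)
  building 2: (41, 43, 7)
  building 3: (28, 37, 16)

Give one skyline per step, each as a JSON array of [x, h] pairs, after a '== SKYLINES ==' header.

== SKYLINES ==
[[11,6],[12,0]]
[[11,6],[12,0],[41,7],[43,0]]
[[11,6],[12,0],[28,16],[37,0],[41,7],[43,0]]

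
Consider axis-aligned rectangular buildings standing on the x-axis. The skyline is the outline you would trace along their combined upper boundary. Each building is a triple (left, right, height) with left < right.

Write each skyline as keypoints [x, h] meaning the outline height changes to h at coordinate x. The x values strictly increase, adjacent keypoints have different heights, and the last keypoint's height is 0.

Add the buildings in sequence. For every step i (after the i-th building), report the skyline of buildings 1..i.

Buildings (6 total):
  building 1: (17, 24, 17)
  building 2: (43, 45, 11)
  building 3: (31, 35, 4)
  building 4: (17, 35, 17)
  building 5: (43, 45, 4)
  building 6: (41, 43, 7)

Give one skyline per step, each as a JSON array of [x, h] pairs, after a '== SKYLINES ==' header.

== SKYLINES ==
[[17,17],[24,0]]
[[17,17],[24,0],[43,11],[45,0]]
[[17,17],[24,0],[31,4],[35,0],[43,11],[45,0]]
[[17,17],[35,0],[43,11],[45,0]]
[[17,17],[35,0],[43,11],[45,0]]
[[17,17],[35,0],[41,7],[43,11],[45,0]]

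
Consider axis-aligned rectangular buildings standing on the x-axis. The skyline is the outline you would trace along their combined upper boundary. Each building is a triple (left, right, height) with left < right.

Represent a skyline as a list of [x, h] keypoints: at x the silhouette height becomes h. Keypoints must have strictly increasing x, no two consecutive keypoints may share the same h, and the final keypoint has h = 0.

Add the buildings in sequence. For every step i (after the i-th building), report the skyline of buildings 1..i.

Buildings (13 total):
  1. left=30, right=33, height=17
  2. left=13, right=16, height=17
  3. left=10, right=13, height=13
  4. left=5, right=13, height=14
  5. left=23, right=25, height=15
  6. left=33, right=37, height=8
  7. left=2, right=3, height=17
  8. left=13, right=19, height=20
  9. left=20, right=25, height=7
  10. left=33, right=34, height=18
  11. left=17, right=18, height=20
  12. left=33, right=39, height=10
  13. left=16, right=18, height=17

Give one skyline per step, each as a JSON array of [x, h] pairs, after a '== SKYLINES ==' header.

== SKYLINES ==
[[30,17],[33,0]]
[[13,17],[16,0],[30,17],[33,0]]
[[10,13],[13,17],[16,0],[30,17],[33,0]]
[[5,14],[13,17],[16,0],[30,17],[33,0]]
[[5,14],[13,17],[16,0],[23,15],[25,0],[30,17],[33,0]]
[[5,14],[13,17],[16,0],[23,15],[25,0],[30,17],[33,8],[37,0]]
[[2,17],[3,0],[5,14],[13,17],[16,0],[23,15],[25,0],[30,17],[33,8],[37,0]]
[[2,17],[3,0],[5,14],[13,20],[19,0],[23,15],[25,0],[30,17],[33,8],[37,0]]
[[2,17],[3,0],[5,14],[13,20],[19,0],[20,7],[23,15],[25,0],[30,17],[33,8],[37,0]]
[[2,17],[3,0],[5,14],[13,20],[19,0],[20,7],[23,15],[25,0],[30,17],[33,18],[34,8],[37,0]]
[[2,17],[3,0],[5,14],[13,20],[19,0],[20,7],[23,15],[25,0],[30,17],[33,18],[34,8],[37,0]]
[[2,17],[3,0],[5,14],[13,20],[19,0],[20,7],[23,15],[25,0],[30,17],[33,18],[34,10],[39,0]]
[[2,17],[3,0],[5,14],[13,20],[19,0],[20,7],[23,15],[25,0],[30,17],[33,18],[34,10],[39,0]]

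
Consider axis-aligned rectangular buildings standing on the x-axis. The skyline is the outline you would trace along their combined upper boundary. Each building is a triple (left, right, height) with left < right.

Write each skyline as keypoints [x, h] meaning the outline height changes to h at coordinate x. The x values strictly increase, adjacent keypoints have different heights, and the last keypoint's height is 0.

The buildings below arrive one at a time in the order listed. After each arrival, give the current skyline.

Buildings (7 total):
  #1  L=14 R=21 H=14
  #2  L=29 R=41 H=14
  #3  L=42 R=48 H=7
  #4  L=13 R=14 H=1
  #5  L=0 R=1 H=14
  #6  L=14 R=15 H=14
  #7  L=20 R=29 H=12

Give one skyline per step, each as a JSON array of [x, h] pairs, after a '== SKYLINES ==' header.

== SKYLINES ==
[[14,14],[21,0]]
[[14,14],[21,0],[29,14],[41,0]]
[[14,14],[21,0],[29,14],[41,0],[42,7],[48,0]]
[[13,1],[14,14],[21,0],[29,14],[41,0],[42,7],[48,0]]
[[0,14],[1,0],[13,1],[14,14],[21,0],[29,14],[41,0],[42,7],[48,0]]
[[0,14],[1,0],[13,1],[14,14],[21,0],[29,14],[41,0],[42,7],[48,0]]
[[0,14],[1,0],[13,1],[14,14],[21,12],[29,14],[41,0],[42,7],[48,0]]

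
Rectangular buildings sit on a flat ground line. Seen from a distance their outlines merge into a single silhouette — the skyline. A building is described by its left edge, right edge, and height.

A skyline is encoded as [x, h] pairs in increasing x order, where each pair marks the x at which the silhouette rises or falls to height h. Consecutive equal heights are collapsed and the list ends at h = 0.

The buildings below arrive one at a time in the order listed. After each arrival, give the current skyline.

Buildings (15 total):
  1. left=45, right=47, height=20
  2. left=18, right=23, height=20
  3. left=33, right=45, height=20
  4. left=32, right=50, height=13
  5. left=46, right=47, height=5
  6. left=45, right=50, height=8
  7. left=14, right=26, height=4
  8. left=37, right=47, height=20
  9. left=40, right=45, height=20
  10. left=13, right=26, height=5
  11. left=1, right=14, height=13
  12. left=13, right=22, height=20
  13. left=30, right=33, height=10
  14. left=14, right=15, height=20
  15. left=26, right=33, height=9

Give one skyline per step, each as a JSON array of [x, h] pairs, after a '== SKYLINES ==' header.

== SKYLINES ==
[[45,20],[47,0]]
[[18,20],[23,0],[45,20],[47,0]]
[[18,20],[23,0],[33,20],[47,0]]
[[18,20],[23,0],[32,13],[33,20],[47,13],[50,0]]
[[18,20],[23,0],[32,13],[33,20],[47,13],[50,0]]
[[18,20],[23,0],[32,13],[33,20],[47,13],[50,0]]
[[14,4],[18,20],[23,4],[26,0],[32,13],[33,20],[47,13],[50,0]]
[[14,4],[18,20],[23,4],[26,0],[32,13],[33,20],[47,13],[50,0]]
[[14,4],[18,20],[23,4],[26,0],[32,13],[33,20],[47,13],[50,0]]
[[13,5],[18,20],[23,5],[26,0],[32,13],[33,20],[47,13],[50,0]]
[[1,13],[14,5],[18,20],[23,5],[26,0],[32,13],[33,20],[47,13],[50,0]]
[[1,13],[13,20],[23,5],[26,0],[32,13],[33,20],[47,13],[50,0]]
[[1,13],[13,20],[23,5],[26,0],[30,10],[32,13],[33,20],[47,13],[50,0]]
[[1,13],[13,20],[23,5],[26,0],[30,10],[32,13],[33,20],[47,13],[50,0]]
[[1,13],[13,20],[23,5],[26,9],[30,10],[32,13],[33,20],[47,13],[50,0]]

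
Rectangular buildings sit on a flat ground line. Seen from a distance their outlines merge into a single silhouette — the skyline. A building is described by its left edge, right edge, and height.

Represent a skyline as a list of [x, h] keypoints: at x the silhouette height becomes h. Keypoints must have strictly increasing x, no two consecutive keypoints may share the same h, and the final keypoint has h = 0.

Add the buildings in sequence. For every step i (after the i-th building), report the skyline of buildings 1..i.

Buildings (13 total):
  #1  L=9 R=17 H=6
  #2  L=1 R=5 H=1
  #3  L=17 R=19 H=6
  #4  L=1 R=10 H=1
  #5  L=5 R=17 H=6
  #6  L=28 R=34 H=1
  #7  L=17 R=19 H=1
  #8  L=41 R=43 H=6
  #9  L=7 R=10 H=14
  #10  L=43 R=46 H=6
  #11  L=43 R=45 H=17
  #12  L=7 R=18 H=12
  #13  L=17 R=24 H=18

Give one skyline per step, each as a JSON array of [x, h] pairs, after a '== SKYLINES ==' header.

== SKYLINES ==
[[9,6],[17,0]]
[[1,1],[5,0],[9,6],[17,0]]
[[1,1],[5,0],[9,6],[19,0]]
[[1,1],[9,6],[19,0]]
[[1,1],[5,6],[19,0]]
[[1,1],[5,6],[19,0],[28,1],[34,0]]
[[1,1],[5,6],[19,0],[28,1],[34,0]]
[[1,1],[5,6],[19,0],[28,1],[34,0],[41,6],[43,0]]
[[1,1],[5,6],[7,14],[10,6],[19,0],[28,1],[34,0],[41,6],[43,0]]
[[1,1],[5,6],[7,14],[10,6],[19,0],[28,1],[34,0],[41,6],[46,0]]
[[1,1],[5,6],[7,14],[10,6],[19,0],[28,1],[34,0],[41,6],[43,17],[45,6],[46,0]]
[[1,1],[5,6],[7,14],[10,12],[18,6],[19,0],[28,1],[34,0],[41,6],[43,17],[45,6],[46,0]]
[[1,1],[5,6],[7,14],[10,12],[17,18],[24,0],[28,1],[34,0],[41,6],[43,17],[45,6],[46,0]]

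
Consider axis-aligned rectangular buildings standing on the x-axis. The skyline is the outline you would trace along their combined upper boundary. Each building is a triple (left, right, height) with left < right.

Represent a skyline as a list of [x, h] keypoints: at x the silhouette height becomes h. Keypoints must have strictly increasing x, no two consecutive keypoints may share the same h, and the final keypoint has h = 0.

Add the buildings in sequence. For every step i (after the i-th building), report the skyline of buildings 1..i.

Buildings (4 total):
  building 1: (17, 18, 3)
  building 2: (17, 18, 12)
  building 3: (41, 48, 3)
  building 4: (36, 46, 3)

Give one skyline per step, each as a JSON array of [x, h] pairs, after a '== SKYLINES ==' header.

== SKYLINES ==
[[17,3],[18,0]]
[[17,12],[18,0]]
[[17,12],[18,0],[41,3],[48,0]]
[[17,12],[18,0],[36,3],[48,0]]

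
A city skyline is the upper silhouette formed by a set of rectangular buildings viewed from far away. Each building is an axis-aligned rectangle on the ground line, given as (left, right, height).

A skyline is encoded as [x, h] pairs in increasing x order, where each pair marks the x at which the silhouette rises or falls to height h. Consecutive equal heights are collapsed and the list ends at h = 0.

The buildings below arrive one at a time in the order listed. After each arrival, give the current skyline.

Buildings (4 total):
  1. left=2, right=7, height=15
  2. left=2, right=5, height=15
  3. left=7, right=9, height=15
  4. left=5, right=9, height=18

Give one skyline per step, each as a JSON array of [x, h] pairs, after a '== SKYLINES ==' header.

== SKYLINES ==
[[2,15],[7,0]]
[[2,15],[7,0]]
[[2,15],[9,0]]
[[2,15],[5,18],[9,0]]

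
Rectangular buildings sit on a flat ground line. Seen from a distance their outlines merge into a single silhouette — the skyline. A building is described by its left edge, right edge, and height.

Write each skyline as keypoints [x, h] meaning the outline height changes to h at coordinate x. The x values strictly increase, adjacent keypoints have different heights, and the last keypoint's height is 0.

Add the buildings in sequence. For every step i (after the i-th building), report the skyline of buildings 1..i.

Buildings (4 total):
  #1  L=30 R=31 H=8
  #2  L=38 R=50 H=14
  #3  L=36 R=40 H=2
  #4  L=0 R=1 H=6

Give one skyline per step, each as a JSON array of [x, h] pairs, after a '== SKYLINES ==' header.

== SKYLINES ==
[[30,8],[31,0]]
[[30,8],[31,0],[38,14],[50,0]]
[[30,8],[31,0],[36,2],[38,14],[50,0]]
[[0,6],[1,0],[30,8],[31,0],[36,2],[38,14],[50,0]]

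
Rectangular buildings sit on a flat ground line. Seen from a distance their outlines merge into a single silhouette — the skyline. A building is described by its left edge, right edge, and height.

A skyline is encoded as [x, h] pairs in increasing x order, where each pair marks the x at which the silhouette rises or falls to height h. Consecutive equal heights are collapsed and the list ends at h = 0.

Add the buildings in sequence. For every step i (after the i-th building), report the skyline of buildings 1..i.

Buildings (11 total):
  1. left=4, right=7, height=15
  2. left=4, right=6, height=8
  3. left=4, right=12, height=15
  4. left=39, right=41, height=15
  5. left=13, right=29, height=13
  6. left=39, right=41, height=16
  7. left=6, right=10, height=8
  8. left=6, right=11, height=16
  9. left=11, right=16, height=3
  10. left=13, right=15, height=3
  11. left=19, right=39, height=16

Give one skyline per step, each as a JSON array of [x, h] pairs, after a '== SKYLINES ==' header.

== SKYLINES ==
[[4,15],[7,0]]
[[4,15],[7,0]]
[[4,15],[12,0]]
[[4,15],[12,0],[39,15],[41,0]]
[[4,15],[12,0],[13,13],[29,0],[39,15],[41,0]]
[[4,15],[12,0],[13,13],[29,0],[39,16],[41,0]]
[[4,15],[12,0],[13,13],[29,0],[39,16],[41,0]]
[[4,15],[6,16],[11,15],[12,0],[13,13],[29,0],[39,16],[41,0]]
[[4,15],[6,16],[11,15],[12,3],[13,13],[29,0],[39,16],[41,0]]
[[4,15],[6,16],[11,15],[12,3],[13,13],[29,0],[39,16],[41,0]]
[[4,15],[6,16],[11,15],[12,3],[13,13],[19,16],[41,0]]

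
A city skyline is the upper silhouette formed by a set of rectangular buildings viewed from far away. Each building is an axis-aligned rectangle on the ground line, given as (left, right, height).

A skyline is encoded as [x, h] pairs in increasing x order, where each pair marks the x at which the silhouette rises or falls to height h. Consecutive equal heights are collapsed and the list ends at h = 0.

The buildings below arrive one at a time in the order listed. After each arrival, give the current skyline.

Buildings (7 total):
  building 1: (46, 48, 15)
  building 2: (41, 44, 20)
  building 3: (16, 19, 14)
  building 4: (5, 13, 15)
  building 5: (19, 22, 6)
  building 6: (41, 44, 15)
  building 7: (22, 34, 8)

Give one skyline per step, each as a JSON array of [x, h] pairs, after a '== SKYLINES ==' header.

== SKYLINES ==
[[46,15],[48,0]]
[[41,20],[44,0],[46,15],[48,0]]
[[16,14],[19,0],[41,20],[44,0],[46,15],[48,0]]
[[5,15],[13,0],[16,14],[19,0],[41,20],[44,0],[46,15],[48,0]]
[[5,15],[13,0],[16,14],[19,6],[22,0],[41,20],[44,0],[46,15],[48,0]]
[[5,15],[13,0],[16,14],[19,6],[22,0],[41,20],[44,0],[46,15],[48,0]]
[[5,15],[13,0],[16,14],[19,6],[22,8],[34,0],[41,20],[44,0],[46,15],[48,0]]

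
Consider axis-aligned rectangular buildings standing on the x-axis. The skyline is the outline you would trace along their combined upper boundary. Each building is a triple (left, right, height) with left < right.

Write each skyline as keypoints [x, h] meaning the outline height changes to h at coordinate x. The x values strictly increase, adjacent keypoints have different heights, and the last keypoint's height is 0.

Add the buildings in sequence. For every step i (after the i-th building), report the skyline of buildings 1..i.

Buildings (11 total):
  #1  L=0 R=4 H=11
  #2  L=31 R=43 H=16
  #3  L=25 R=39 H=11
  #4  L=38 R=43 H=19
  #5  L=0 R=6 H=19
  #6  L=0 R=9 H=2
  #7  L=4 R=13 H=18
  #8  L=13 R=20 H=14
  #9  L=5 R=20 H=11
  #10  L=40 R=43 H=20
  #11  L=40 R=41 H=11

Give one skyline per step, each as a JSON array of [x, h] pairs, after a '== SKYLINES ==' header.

== SKYLINES ==
[[0,11],[4,0]]
[[0,11],[4,0],[31,16],[43,0]]
[[0,11],[4,0],[25,11],[31,16],[43,0]]
[[0,11],[4,0],[25,11],[31,16],[38,19],[43,0]]
[[0,19],[6,0],[25,11],[31,16],[38,19],[43,0]]
[[0,19],[6,2],[9,0],[25,11],[31,16],[38,19],[43,0]]
[[0,19],[6,18],[13,0],[25,11],[31,16],[38,19],[43,0]]
[[0,19],[6,18],[13,14],[20,0],[25,11],[31,16],[38,19],[43,0]]
[[0,19],[6,18],[13,14],[20,0],[25,11],[31,16],[38,19],[43,0]]
[[0,19],[6,18],[13,14],[20,0],[25,11],[31,16],[38,19],[40,20],[43,0]]
[[0,19],[6,18],[13,14],[20,0],[25,11],[31,16],[38,19],[40,20],[43,0]]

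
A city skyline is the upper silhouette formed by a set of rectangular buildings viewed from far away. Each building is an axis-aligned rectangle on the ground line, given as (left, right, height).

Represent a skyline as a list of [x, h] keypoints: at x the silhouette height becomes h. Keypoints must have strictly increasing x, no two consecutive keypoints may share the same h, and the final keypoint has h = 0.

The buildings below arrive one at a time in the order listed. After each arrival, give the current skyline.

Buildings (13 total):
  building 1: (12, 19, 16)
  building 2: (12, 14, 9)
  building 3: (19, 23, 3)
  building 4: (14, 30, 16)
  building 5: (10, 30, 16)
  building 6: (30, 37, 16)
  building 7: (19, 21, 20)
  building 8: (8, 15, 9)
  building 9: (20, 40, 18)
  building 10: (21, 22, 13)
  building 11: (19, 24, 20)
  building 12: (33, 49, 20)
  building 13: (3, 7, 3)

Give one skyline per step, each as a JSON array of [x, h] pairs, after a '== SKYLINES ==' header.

== SKYLINES ==
[[12,16],[19,0]]
[[12,16],[19,0]]
[[12,16],[19,3],[23,0]]
[[12,16],[30,0]]
[[10,16],[30,0]]
[[10,16],[37,0]]
[[10,16],[19,20],[21,16],[37,0]]
[[8,9],[10,16],[19,20],[21,16],[37,0]]
[[8,9],[10,16],[19,20],[21,18],[40,0]]
[[8,9],[10,16],[19,20],[21,18],[40,0]]
[[8,9],[10,16],[19,20],[24,18],[40,0]]
[[8,9],[10,16],[19,20],[24,18],[33,20],[49,0]]
[[3,3],[7,0],[8,9],[10,16],[19,20],[24,18],[33,20],[49,0]]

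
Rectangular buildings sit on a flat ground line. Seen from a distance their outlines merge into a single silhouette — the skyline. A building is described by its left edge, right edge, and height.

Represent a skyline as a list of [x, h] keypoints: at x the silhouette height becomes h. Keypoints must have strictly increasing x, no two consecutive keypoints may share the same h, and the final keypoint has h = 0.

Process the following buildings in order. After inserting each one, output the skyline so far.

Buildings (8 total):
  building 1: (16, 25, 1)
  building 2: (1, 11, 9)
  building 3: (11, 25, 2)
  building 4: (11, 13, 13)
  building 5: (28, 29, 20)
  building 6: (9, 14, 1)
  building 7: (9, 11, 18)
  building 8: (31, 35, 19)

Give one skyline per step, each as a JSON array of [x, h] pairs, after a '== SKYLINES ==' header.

== SKYLINES ==
[[16,1],[25,0]]
[[1,9],[11,0],[16,1],[25,0]]
[[1,9],[11,2],[25,0]]
[[1,9],[11,13],[13,2],[25,0]]
[[1,9],[11,13],[13,2],[25,0],[28,20],[29,0]]
[[1,9],[11,13],[13,2],[25,0],[28,20],[29,0]]
[[1,9],[9,18],[11,13],[13,2],[25,0],[28,20],[29,0]]
[[1,9],[9,18],[11,13],[13,2],[25,0],[28,20],[29,0],[31,19],[35,0]]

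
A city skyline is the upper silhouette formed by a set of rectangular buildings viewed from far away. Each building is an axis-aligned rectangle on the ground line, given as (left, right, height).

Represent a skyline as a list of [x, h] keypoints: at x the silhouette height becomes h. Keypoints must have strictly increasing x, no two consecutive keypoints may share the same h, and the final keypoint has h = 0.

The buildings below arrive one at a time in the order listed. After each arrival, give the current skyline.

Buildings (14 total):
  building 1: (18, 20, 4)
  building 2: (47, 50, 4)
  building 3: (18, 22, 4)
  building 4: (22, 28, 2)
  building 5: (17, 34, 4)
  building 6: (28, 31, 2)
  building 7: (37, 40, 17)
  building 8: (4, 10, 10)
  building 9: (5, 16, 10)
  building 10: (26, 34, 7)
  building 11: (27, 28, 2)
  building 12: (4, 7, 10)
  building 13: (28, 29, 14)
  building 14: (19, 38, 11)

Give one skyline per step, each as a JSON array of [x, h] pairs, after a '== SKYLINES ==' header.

== SKYLINES ==
[[18,4],[20,0]]
[[18,4],[20,0],[47,4],[50,0]]
[[18,4],[22,0],[47,4],[50,0]]
[[18,4],[22,2],[28,0],[47,4],[50,0]]
[[17,4],[34,0],[47,4],[50,0]]
[[17,4],[34,0],[47,4],[50,0]]
[[17,4],[34,0],[37,17],[40,0],[47,4],[50,0]]
[[4,10],[10,0],[17,4],[34,0],[37,17],[40,0],[47,4],[50,0]]
[[4,10],[16,0],[17,4],[34,0],[37,17],[40,0],[47,4],[50,0]]
[[4,10],[16,0],[17,4],[26,7],[34,0],[37,17],[40,0],[47,4],[50,0]]
[[4,10],[16,0],[17,4],[26,7],[34,0],[37,17],[40,0],[47,4],[50,0]]
[[4,10],[16,0],[17,4],[26,7],[34,0],[37,17],[40,0],[47,4],[50,0]]
[[4,10],[16,0],[17,4],[26,7],[28,14],[29,7],[34,0],[37,17],[40,0],[47,4],[50,0]]
[[4,10],[16,0],[17,4],[19,11],[28,14],[29,11],[37,17],[40,0],[47,4],[50,0]]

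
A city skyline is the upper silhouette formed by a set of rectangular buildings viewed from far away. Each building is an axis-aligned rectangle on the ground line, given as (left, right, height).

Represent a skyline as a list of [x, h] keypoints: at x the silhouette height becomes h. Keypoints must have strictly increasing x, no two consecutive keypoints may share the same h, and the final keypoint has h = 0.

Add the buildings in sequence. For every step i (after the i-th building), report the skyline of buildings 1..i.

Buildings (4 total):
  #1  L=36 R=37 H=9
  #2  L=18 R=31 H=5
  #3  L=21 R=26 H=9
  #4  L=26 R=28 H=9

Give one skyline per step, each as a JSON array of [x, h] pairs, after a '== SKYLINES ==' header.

== SKYLINES ==
[[36,9],[37,0]]
[[18,5],[31,0],[36,9],[37,0]]
[[18,5],[21,9],[26,5],[31,0],[36,9],[37,0]]
[[18,5],[21,9],[28,5],[31,0],[36,9],[37,0]]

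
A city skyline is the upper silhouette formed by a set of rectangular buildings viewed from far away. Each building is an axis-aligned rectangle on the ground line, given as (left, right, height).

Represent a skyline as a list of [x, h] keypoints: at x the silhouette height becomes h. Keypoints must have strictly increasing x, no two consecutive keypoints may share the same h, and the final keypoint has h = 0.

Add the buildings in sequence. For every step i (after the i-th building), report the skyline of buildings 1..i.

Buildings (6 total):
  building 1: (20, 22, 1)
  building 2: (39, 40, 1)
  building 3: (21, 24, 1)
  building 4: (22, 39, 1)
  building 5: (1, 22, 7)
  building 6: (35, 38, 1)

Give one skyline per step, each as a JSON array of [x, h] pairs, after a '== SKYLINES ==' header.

== SKYLINES ==
[[20,1],[22,0]]
[[20,1],[22,0],[39,1],[40,0]]
[[20,1],[24,0],[39,1],[40,0]]
[[20,1],[40,0]]
[[1,7],[22,1],[40,0]]
[[1,7],[22,1],[40,0]]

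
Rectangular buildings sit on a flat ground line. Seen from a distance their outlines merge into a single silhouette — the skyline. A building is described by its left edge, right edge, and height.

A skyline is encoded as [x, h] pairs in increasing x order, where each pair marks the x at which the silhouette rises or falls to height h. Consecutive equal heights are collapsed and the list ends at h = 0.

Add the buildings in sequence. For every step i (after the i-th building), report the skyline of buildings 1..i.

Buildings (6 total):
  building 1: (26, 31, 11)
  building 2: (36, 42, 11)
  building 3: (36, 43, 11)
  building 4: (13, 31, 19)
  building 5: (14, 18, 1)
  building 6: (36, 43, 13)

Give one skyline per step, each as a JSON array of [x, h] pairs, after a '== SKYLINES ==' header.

== SKYLINES ==
[[26,11],[31,0]]
[[26,11],[31,0],[36,11],[42,0]]
[[26,11],[31,0],[36,11],[43,0]]
[[13,19],[31,0],[36,11],[43,0]]
[[13,19],[31,0],[36,11],[43,0]]
[[13,19],[31,0],[36,13],[43,0]]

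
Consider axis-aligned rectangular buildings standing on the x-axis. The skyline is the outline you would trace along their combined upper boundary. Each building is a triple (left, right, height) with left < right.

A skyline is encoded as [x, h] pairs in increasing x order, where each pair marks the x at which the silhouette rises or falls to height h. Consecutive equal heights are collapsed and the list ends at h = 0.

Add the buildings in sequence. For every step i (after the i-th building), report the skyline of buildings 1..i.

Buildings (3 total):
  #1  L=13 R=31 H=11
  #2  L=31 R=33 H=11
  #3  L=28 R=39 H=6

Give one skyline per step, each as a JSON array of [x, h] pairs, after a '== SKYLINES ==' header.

== SKYLINES ==
[[13,11],[31,0]]
[[13,11],[33,0]]
[[13,11],[33,6],[39,0]]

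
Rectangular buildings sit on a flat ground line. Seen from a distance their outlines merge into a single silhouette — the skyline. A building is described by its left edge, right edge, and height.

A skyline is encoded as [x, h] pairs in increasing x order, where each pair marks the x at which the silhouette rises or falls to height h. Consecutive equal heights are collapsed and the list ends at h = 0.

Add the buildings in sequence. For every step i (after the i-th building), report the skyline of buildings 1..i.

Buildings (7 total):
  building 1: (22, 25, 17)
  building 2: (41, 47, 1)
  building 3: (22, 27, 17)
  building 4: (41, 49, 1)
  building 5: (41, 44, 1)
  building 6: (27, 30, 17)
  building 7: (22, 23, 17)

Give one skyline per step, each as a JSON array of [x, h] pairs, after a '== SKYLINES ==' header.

== SKYLINES ==
[[22,17],[25,0]]
[[22,17],[25,0],[41,1],[47,0]]
[[22,17],[27,0],[41,1],[47,0]]
[[22,17],[27,0],[41,1],[49,0]]
[[22,17],[27,0],[41,1],[49,0]]
[[22,17],[30,0],[41,1],[49,0]]
[[22,17],[30,0],[41,1],[49,0]]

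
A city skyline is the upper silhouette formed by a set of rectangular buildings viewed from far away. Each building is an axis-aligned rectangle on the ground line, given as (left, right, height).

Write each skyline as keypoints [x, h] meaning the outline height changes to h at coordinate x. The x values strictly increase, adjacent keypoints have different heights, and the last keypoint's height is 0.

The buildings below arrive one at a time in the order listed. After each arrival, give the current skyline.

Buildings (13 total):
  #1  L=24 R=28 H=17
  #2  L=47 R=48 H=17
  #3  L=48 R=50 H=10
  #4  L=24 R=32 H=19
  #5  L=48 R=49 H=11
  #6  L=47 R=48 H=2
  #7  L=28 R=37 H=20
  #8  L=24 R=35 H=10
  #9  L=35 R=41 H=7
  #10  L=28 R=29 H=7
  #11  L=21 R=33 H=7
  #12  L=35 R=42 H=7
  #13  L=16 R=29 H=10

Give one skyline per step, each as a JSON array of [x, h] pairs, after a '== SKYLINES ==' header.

== SKYLINES ==
[[24,17],[28,0]]
[[24,17],[28,0],[47,17],[48,0]]
[[24,17],[28,0],[47,17],[48,10],[50,0]]
[[24,19],[32,0],[47,17],[48,10],[50,0]]
[[24,19],[32,0],[47,17],[48,11],[49,10],[50,0]]
[[24,19],[32,0],[47,17],[48,11],[49,10],[50,0]]
[[24,19],[28,20],[37,0],[47,17],[48,11],[49,10],[50,0]]
[[24,19],[28,20],[37,0],[47,17],[48,11],[49,10],[50,0]]
[[24,19],[28,20],[37,7],[41,0],[47,17],[48,11],[49,10],[50,0]]
[[24,19],[28,20],[37,7],[41,0],[47,17],[48,11],[49,10],[50,0]]
[[21,7],[24,19],[28,20],[37,7],[41,0],[47,17],[48,11],[49,10],[50,0]]
[[21,7],[24,19],[28,20],[37,7],[42,0],[47,17],[48,11],[49,10],[50,0]]
[[16,10],[24,19],[28,20],[37,7],[42,0],[47,17],[48,11],[49,10],[50,0]]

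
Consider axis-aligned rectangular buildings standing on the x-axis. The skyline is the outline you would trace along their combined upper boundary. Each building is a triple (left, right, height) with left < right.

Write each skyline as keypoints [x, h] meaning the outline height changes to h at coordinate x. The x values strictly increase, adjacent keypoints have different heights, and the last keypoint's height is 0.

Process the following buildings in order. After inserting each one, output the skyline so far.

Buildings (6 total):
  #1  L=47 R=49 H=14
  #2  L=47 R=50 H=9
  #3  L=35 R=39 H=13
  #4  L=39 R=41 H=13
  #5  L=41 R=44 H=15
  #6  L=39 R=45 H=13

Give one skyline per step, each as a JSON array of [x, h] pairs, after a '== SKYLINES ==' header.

== SKYLINES ==
[[47,14],[49,0]]
[[47,14],[49,9],[50,0]]
[[35,13],[39,0],[47,14],[49,9],[50,0]]
[[35,13],[41,0],[47,14],[49,9],[50,0]]
[[35,13],[41,15],[44,0],[47,14],[49,9],[50,0]]
[[35,13],[41,15],[44,13],[45,0],[47,14],[49,9],[50,0]]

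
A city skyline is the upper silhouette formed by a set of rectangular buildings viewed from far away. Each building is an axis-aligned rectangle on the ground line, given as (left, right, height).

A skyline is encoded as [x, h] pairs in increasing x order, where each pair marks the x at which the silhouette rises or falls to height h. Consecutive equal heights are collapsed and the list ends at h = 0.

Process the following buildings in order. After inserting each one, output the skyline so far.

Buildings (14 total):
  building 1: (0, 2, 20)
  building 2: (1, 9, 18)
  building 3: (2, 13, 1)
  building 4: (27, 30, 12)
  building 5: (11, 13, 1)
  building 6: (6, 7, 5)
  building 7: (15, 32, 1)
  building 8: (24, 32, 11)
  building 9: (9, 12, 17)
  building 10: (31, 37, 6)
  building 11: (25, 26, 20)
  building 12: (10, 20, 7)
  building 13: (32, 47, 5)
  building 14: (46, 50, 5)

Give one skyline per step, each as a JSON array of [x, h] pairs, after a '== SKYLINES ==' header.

== SKYLINES ==
[[0,20],[2,0]]
[[0,20],[2,18],[9,0]]
[[0,20],[2,18],[9,1],[13,0]]
[[0,20],[2,18],[9,1],[13,0],[27,12],[30,0]]
[[0,20],[2,18],[9,1],[13,0],[27,12],[30,0]]
[[0,20],[2,18],[9,1],[13,0],[27,12],[30,0]]
[[0,20],[2,18],[9,1],[13,0],[15,1],[27,12],[30,1],[32,0]]
[[0,20],[2,18],[9,1],[13,0],[15,1],[24,11],[27,12],[30,11],[32,0]]
[[0,20],[2,18],[9,17],[12,1],[13,0],[15,1],[24,11],[27,12],[30,11],[32,0]]
[[0,20],[2,18],[9,17],[12,1],[13,0],[15,1],[24,11],[27,12],[30,11],[32,6],[37,0]]
[[0,20],[2,18],[9,17],[12,1],[13,0],[15,1],[24,11],[25,20],[26,11],[27,12],[30,11],[32,6],[37,0]]
[[0,20],[2,18],[9,17],[12,7],[20,1],[24,11],[25,20],[26,11],[27,12],[30,11],[32,6],[37,0]]
[[0,20],[2,18],[9,17],[12,7],[20,1],[24,11],[25,20],[26,11],[27,12],[30,11],[32,6],[37,5],[47,0]]
[[0,20],[2,18],[9,17],[12,7],[20,1],[24,11],[25,20],[26,11],[27,12],[30,11],[32,6],[37,5],[50,0]]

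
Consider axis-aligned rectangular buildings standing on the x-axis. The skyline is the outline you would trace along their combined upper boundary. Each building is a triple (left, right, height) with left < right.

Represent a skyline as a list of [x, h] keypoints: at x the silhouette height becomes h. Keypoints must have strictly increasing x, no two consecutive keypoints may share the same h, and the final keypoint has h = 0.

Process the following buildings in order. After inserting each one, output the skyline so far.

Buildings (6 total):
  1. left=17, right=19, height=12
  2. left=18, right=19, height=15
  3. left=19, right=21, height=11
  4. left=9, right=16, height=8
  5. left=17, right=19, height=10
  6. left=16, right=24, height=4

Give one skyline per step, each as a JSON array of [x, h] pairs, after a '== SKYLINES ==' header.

== SKYLINES ==
[[17,12],[19,0]]
[[17,12],[18,15],[19,0]]
[[17,12],[18,15],[19,11],[21,0]]
[[9,8],[16,0],[17,12],[18,15],[19,11],[21,0]]
[[9,8],[16,0],[17,12],[18,15],[19,11],[21,0]]
[[9,8],[16,4],[17,12],[18,15],[19,11],[21,4],[24,0]]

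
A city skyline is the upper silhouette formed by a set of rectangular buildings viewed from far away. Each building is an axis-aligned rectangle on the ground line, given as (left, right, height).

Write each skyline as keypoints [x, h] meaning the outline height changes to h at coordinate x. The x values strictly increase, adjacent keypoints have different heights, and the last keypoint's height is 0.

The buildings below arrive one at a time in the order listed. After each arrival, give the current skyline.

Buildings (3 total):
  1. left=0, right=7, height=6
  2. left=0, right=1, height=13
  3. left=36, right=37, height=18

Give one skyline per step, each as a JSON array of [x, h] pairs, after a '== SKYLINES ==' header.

== SKYLINES ==
[[0,6],[7,0]]
[[0,13],[1,6],[7,0]]
[[0,13],[1,6],[7,0],[36,18],[37,0]]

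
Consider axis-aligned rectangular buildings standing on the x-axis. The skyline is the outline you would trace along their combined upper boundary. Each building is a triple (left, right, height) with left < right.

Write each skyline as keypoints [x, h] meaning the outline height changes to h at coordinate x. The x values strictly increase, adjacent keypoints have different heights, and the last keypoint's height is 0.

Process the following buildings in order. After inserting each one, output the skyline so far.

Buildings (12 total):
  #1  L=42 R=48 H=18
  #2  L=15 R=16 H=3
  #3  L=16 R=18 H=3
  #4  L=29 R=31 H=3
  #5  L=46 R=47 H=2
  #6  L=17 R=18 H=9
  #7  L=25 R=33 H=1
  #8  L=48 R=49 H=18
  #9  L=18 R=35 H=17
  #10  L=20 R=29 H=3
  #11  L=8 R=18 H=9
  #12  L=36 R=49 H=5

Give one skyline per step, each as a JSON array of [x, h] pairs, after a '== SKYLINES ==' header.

== SKYLINES ==
[[42,18],[48,0]]
[[15,3],[16,0],[42,18],[48,0]]
[[15,3],[18,0],[42,18],[48,0]]
[[15,3],[18,0],[29,3],[31,0],[42,18],[48,0]]
[[15,3],[18,0],[29,3],[31,0],[42,18],[48,0]]
[[15,3],[17,9],[18,0],[29,3],[31,0],[42,18],[48,0]]
[[15,3],[17,9],[18,0],[25,1],[29,3],[31,1],[33,0],[42,18],[48,0]]
[[15,3],[17,9],[18,0],[25,1],[29,3],[31,1],[33,0],[42,18],[49,0]]
[[15,3],[17,9],[18,17],[35,0],[42,18],[49,0]]
[[15,3],[17,9],[18,17],[35,0],[42,18],[49,0]]
[[8,9],[18,17],[35,0],[42,18],[49,0]]
[[8,9],[18,17],[35,0],[36,5],[42,18],[49,0]]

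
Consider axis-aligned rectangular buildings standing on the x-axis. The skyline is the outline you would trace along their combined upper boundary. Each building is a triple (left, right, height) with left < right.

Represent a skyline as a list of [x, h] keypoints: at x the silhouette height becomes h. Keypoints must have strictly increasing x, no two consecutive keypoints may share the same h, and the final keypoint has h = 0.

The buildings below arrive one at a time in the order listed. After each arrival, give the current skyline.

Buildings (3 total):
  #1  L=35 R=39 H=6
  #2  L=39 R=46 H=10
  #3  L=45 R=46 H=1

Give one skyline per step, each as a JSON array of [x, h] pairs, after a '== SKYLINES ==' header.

== SKYLINES ==
[[35,6],[39,0]]
[[35,6],[39,10],[46,0]]
[[35,6],[39,10],[46,0]]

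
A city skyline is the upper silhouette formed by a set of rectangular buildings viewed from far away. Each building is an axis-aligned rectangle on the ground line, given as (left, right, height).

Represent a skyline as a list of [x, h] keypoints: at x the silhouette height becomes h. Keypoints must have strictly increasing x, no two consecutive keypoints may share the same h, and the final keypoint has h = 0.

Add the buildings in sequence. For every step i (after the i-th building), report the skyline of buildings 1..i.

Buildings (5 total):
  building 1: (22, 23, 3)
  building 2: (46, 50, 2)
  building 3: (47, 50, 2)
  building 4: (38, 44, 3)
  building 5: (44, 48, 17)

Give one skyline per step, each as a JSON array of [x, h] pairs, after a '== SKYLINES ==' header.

== SKYLINES ==
[[22,3],[23,0]]
[[22,3],[23,0],[46,2],[50,0]]
[[22,3],[23,0],[46,2],[50,0]]
[[22,3],[23,0],[38,3],[44,0],[46,2],[50,0]]
[[22,3],[23,0],[38,3],[44,17],[48,2],[50,0]]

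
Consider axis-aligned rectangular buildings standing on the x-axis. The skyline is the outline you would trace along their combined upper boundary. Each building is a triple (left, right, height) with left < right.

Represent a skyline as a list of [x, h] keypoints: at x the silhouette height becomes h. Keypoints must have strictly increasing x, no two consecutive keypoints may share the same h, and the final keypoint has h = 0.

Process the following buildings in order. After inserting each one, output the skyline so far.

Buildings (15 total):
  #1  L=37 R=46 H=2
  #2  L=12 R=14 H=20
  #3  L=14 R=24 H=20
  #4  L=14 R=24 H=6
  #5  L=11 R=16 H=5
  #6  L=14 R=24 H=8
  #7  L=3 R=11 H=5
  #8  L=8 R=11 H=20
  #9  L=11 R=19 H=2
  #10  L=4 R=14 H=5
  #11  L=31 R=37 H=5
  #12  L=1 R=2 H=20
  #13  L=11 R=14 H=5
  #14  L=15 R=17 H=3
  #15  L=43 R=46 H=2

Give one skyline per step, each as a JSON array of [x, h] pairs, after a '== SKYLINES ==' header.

== SKYLINES ==
[[37,2],[46,0]]
[[12,20],[14,0],[37,2],[46,0]]
[[12,20],[24,0],[37,2],[46,0]]
[[12,20],[24,0],[37,2],[46,0]]
[[11,5],[12,20],[24,0],[37,2],[46,0]]
[[11,5],[12,20],[24,0],[37,2],[46,0]]
[[3,5],[12,20],[24,0],[37,2],[46,0]]
[[3,5],[8,20],[11,5],[12,20],[24,0],[37,2],[46,0]]
[[3,5],[8,20],[11,5],[12,20],[24,0],[37,2],[46,0]]
[[3,5],[8,20],[11,5],[12,20],[24,0],[37,2],[46,0]]
[[3,5],[8,20],[11,5],[12,20],[24,0],[31,5],[37,2],[46,0]]
[[1,20],[2,0],[3,5],[8,20],[11,5],[12,20],[24,0],[31,5],[37,2],[46,0]]
[[1,20],[2,0],[3,5],[8,20],[11,5],[12,20],[24,0],[31,5],[37,2],[46,0]]
[[1,20],[2,0],[3,5],[8,20],[11,5],[12,20],[24,0],[31,5],[37,2],[46,0]]
[[1,20],[2,0],[3,5],[8,20],[11,5],[12,20],[24,0],[31,5],[37,2],[46,0]]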